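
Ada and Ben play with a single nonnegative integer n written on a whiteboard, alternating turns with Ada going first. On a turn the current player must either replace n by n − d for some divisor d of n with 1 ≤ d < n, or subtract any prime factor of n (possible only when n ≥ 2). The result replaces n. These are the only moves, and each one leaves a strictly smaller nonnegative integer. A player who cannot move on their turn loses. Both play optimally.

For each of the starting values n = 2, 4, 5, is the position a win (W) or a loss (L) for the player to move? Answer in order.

2: W, 4: L, 5: W

Label each position W (a win for the player to move) or L (a loss). A position with no legal move is L; any other position is W exactly when some move reaches an L, and L when every move reaches a W.
n=0: no move → L
n=1: no move → L
n=2: reaches L-position 0 → W
n=3: reaches L-position 0 → W
n=4: only reaches 2(W), 3(W), all W → L
n=5: reaches L-position 0 → W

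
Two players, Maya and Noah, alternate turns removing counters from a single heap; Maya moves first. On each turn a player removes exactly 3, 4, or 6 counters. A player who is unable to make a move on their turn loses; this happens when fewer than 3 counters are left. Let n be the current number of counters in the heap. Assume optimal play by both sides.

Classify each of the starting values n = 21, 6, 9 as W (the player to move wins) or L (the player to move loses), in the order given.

Label each position W (a win for the player to move) or L (a loss). A position with no legal move is L; any other position is W exactly when some move reaches an L, and L when every move reaches a W.
n=0: no move → L
n=1: no move → L
n=2: no move → L
n=3: can move to 0, which is L ⇒ W
n=4: can move to 1, which is L ⇒ W
n=5: can move to 2, which is L ⇒ W
n=6: can move to 2, which is L ⇒ W
n=7: can move to 1, which is L ⇒ W
n=8: can move to 2, which is L ⇒ W
n=9: moves to 6(W), 5(W), 3(W); every one is W ⇒ L
n=10: moves to 7(W), 6(W), 4(W); every one is W ⇒ L
n=11: moves to 8(W), 7(W), 5(W); every one is W ⇒ L
n=12: can move to 9, which is L ⇒ W
n=13: can move to 10, which is L ⇒ W
n=14: can move to 11, which is L ⇒ W
n=15: can move to 11, which is L ⇒ W
n=16: can move to 10, which is L ⇒ W
n=17: can move to 11, which is L ⇒ W
n=18: moves to 15(W), 14(W), 12(W); every one is W ⇒ L
n=19: moves to 16(W), 15(W), 13(W); every one is W ⇒ L
n=20: moves to 17(W), 16(W), 14(W); every one is W ⇒ L
n=21: can move to 18, which is L ⇒ W

21: W, 6: W, 9: L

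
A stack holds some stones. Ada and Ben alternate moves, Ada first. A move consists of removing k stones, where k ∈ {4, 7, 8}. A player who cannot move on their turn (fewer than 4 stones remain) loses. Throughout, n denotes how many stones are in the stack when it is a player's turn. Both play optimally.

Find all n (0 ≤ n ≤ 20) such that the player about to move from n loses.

0, 1, 2, 3, 12, 13, 14, 15

Compute win/loss labels from the base case upward. A position with no move is L. Any other position is W if it can reach an L in one move, else L.
n=0: no move → L
n=1: no move → L
n=2: no move → L
n=3: no move → L
n=4: reaches L-position 0 → W
n=5: reaches L-position 1 → W
n=6: reaches L-position 2 → W
n=7: reaches L-position 3 → W
n=8: reaches L-position 1 → W
n=9: reaches L-position 2 → W
n=10: reaches L-position 3 → W
n=11: reaches L-position 3 → W
n=12: only reaches 8(W), 5(W), 4(W), all W → L
n=13: only reaches 9(W), 6(W), 5(W), all W → L
n=14: only reaches 10(W), 7(W), 6(W), all W → L
n=15: only reaches 11(W), 8(W), 7(W), all W → L
n=16: reaches L-position 12 → W
n=17: reaches L-position 13 → W
n=18: reaches L-position 14 → W
n=19: reaches L-position 15 → W
n=20: reaches L-position 13 → W
The losing starting values of n are exactly the entries labelled L in this table (8 of them).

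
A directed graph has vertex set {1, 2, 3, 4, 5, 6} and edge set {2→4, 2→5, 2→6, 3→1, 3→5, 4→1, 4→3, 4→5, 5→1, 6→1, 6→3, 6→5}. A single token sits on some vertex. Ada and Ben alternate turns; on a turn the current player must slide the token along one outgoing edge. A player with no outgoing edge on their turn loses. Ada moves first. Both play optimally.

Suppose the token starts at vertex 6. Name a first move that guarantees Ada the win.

Move to 1.

Label each position W (a win for the player to move) or L (a loss). A position with no legal move is L; any other position is W exactly when some move reaches an L, and L when every move reaches a W.
Every edge goes from a vertex to one that appears earlier in the order 1, 5, 3, 4, 6, 2, so processing vertices in that order labels each vertex after all of its successors.
1: no outgoing edge → L
5: can move to 1, which is L ⇒ W
3: can move to 1, which is L ⇒ W
4: can move to 1, which is L ⇒ W
6: can move to 1, which is L ⇒ W
2: moves to 6(W), 4(W), 5(W); every one is W ⇒ L
From 6, the L positions reachable in one move are: 1.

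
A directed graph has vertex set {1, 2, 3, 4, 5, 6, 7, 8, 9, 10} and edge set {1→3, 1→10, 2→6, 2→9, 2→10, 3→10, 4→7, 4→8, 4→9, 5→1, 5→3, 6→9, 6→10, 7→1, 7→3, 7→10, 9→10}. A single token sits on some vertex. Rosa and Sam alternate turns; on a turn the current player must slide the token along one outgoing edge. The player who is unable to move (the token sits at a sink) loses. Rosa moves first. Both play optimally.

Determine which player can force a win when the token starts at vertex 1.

Build the W/L table. Terminal = L. A non-terminal position is W if it has a move to some L; otherwise it is L.
Every edge goes from a vertex to one that appears earlier in the order 10, 8, 3, 1, 7, 9, 6, 2, 4, 5, so processing vertices in that order labels each vertex after all of its successors.
10: no outgoing edge → L
8: no outgoing edge → L
3: reaches L-position 10 → W
1: reaches L-position 10 → W
7: reaches L-position 10 → W
9: reaches L-position 10 → W
6: reaches L-position 10 → W
2: reaches L-position 10 → W
4: reaches L-position 8 → W
5: only reaches 1(W), 3(W), all W → L
The starting position 1 is W: Rosa should move to 10, handing over an L position.

Rosa wins.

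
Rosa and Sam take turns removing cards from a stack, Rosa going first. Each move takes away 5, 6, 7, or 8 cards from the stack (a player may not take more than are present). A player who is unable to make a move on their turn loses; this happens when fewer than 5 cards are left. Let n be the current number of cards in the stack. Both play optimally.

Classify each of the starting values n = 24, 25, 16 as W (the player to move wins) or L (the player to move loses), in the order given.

24: W, 25: W, 16: L

Build the W/L table. Terminal = L. A non-terminal position is W if it has a move to some L; otherwise it is L.
n=0: no move → L
n=1: no move → L
n=2: no move → L
n=3: no move → L
n=4: no move → L
n=5: →0(L), so W
n=6: →1(L), so W
n=7: →2(L), so W
n=8: →3(L), so W
n=9: →4(L), so W
n=10: →4(L), so W
n=11: →4(L), so W
n=12: →4(L), so W
n=13: →8(W), 7(W), 6(W), 5(W) — all W, so L
n=14: →9(W), 8(W), 7(W), 6(W) — all W, so L
n=15: →10(W), 9(W), 8(W), 7(W) — all W, so L
n=16: →11(W), 10(W), 9(W), 8(W) — all W, so L
n=17: →12(W), 11(W), 10(W), 9(W) — all W, so L
n=18: →13(L), so W
n=19: →14(L), so W
n=20: →15(L), so W
n=21: →16(L), so W
n=22: →17(L), so W
n=23: →17(L), so W
n=24: →17(L), so W
n=25: →17(L), so W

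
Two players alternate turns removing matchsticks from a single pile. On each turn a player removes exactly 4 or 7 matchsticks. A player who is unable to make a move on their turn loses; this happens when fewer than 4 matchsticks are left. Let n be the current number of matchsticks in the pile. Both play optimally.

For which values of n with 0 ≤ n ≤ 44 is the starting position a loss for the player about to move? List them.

Use the standard recursion: the mover loses at a terminal position; elsewhere, the mover wins exactly when some move hands the opponent an L position.
n=0: no move → L
n=1: no move → L
n=2: no move → L
n=3: no move → L
n=4: W (go to 0, an L position)
n=5: W (go to 1, an L position)
n=6: W (go to 2, an L position)
n=7: W (go to 3, an L position)
n=8: W (go to 1, an L position)
n=9: W (go to 2, an L position)
n=10: W (go to 3, an L position)
n=11: L (options 7(W), 4(W) are all W)
n=12: L (options 8(W), 5(W) are all W)
n=13: L (options 9(W), 6(W) are all W)
n=14: L (options 10(W), 7(W) are all W)
n=15: W (go to 11, an L position)
n=16: W (go to 12, an L position)
n=17: W (go to 13, an L position)
n=18: W (go to 14, an L position)
n=19: W (go to 12, an L position)
n=20: W (go to 13, an L position)
n=21: W (go to 14, an L position)
n=22: L (options 18(W), 15(W) are all W)
n=23: L (options 19(W), 16(W) are all W)
n=24: L (options 20(W), 17(W) are all W)
n=25: L (options 21(W), 18(W) are all W)
n=26: W (go to 22, an L position)
n=27: W (go to 23, an L position)
n=28: W (go to 24, an L position)
n=29: W (go to 25, an L position)
n=30: W (go to 23, an L position)
n=31: W (go to 24, an L position)
n=32: W (go to 25, an L position)
n=33: L (options 29(W), 26(W) are all W)
n=34: L (options 30(W), 27(W) are all W)
n=35: L (options 31(W), 28(W) are all W)
n=36: L (options 32(W), 29(W) are all W)
n=37: W (go to 33, an L position)
n=38: W (go to 34, an L position)
n=39: W (go to 35, an L position)
n=40: W (go to 36, an L position)
n=41: W (go to 34, an L position)
n=42: W (go to 35, an L position)
n=43: W (go to 36, an L position)
n=44: L (options 40(W), 37(W) are all W)
The losing starting values of n are exactly the entries labelled L in this table (17 of them).

0, 1, 2, 3, 11, 12, 13, 14, 22, 23, 24, 25, 33, 34, 35, 36, 44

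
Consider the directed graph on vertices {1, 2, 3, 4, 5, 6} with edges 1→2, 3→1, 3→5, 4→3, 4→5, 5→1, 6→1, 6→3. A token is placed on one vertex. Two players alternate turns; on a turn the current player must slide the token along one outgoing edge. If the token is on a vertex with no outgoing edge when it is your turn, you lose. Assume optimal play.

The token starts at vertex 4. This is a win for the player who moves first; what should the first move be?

Move to 5.

Use the standard recursion: the mover loses at a terminal position; elsewhere, the mover wins exactly when some move hands the opponent an L position.
Every edge goes from a vertex to one that appears earlier in the order 2, 1, 5, 3, 4, 6, so processing vertices in that order labels each vertex after all of its successors.
2: no outgoing edge → L
1: W (go to 2, an L position)
5: L (sole option 1(W) is W)
3: W (go to 5, an L position)
4: W (go to 5, an L position)
6: L (options 3(W), 1(W) are all W)
From 4, the L positions reachable in one move are: 5.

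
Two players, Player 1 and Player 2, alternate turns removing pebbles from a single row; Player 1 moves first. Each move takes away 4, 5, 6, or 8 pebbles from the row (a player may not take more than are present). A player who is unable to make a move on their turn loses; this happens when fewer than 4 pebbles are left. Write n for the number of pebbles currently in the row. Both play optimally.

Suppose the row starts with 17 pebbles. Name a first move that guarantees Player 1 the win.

Remove 4, leaving 13.

Use the standard recursion: the mover loses at a terminal position; elsewhere, the mover wins exactly when some move hands the opponent an L position.
n=0: no move → L
n=1: no move → L
n=2: no move → L
n=3: no move → L
n=4: W (go to 0, an L position)
n=5: W (go to 1, an L position)
n=6: W (go to 2, an L position)
n=7: W (go to 3, an L position)
n=8: W (go to 3, an L position)
n=9: W (go to 3, an L position)
n=10: W (go to 2, an L position)
n=11: W (go to 3, an L position)
n=12: L (options 8(W), 7(W), 6(W), 4(W) are all W)
n=13: L (options 9(W), 8(W), 7(W), 5(W) are all W)
n=14: L (options 10(W), 9(W), 8(W), 6(W) are all W)
n=15: L (options 11(W), 10(W), 9(W), 7(W) are all W)
n=16: W (go to 12, an L position)
n=17: W (go to 13, an L position)
From 17, the L positions reachable in one move are: 13, 12. Any move reaching one of these is winning.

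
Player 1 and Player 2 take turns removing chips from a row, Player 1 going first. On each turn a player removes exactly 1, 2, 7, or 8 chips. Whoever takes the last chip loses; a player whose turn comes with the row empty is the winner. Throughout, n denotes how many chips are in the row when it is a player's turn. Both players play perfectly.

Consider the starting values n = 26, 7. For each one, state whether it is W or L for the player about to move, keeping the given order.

Work bottom-up. With no move the player to move wins. Otherwise the position is W if at least one move leads to an L position for the opponent, and L if every move leads to a W.
n=0: no move; the opponent has just taken the last chip and therefore loses → W
n=1: only reaches 0(W), which is W → L
n=2: reaches L-position 1 → W
n=3: reaches L-position 1 → W
n=4: only reaches 3(W), 2(W), all W → L
n=5: reaches L-position 4 → W
n=6: reaches L-position 4 → W
n=7: only reaches 6(W), 5(W), 0(W), all W → L
n=8: reaches L-position 7 → W
n=9: reaches L-position 7 → W
n=10: only reaches 9(W), 8(W), 3(W), 2(W), all W → L
n=11: reaches L-position 10 → W
n=12: reaches L-position 10 → W
n=13: only reaches 12(W), 11(W), 6(W), 5(W), all W → L
n=14: reaches L-position 13 → W
n=15: reaches L-position 13 → W
n=16: only reaches 15(W), 14(W), 9(W), 8(W), all W → L
n=17: reaches L-position 16 → W
n=18: reaches L-position 16 → W
n=19: only reaches 18(W), 17(W), 12(W), 11(W), all W → L
n=20: reaches L-position 19 → W
n=21: reaches L-position 19 → W
n=22: only reaches 21(W), 20(W), 15(W), 14(W), all W → L
n=23: reaches L-position 22 → W
n=24: reaches L-position 22 → W
n=25: only reaches 24(W), 23(W), 18(W), 17(W), all W → L
n=26: reaches L-position 25 → W

26: W, 7: L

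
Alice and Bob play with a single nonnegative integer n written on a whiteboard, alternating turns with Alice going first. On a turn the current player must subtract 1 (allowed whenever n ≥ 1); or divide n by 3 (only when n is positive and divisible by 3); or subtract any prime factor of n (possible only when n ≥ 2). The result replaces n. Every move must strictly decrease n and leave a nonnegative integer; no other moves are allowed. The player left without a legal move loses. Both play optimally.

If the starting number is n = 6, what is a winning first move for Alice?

Compute win/loss labels from the base case upward. A position with no move is L. Any other position is W if it can reach an L in one move, else L.
n=0: no move → L
n=1: can move to 0, which is L ⇒ W
n=2: can move to 0, which is L ⇒ W
n=3: can move to 0, which is L ⇒ W
n=4: moves to 2(W), 3(W); every one is W ⇒ L
n=5: can move to 0, which is L ⇒ W
n=6: can move to 4, which is L ⇒ W
From 6, the L positions reachable in one move are: 4.

Move to 4.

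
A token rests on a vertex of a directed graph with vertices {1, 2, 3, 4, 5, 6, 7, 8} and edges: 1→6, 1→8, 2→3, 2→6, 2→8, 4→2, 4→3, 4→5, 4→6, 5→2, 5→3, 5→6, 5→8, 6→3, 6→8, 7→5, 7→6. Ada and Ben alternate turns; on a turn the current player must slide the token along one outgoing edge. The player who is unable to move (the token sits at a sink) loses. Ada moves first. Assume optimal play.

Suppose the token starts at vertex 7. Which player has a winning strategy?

Use the standard recursion: the mover loses at a terminal position; elsewhere, the mover wins exactly when some move hands the opponent an L position.
Every edge goes from a vertex to one that appears earlier in the order 3, 8, 6, 2, 1, 5, 7, 4, so processing vertices in that order labels each vertex after all of its successors.
3: no outgoing edge → L
8: no outgoing edge → L
6: can move to 8, which is L ⇒ W
2: can move to 8, which is L ⇒ W
1: can move to 8, which is L ⇒ W
5: can move to 8, which is L ⇒ W
7: moves to 5(W), 6(W); every one is W ⇒ L
4: can move to 3, which is L ⇒ W
Every move from 7 reaches a W position, so the mover loses.

Ben wins.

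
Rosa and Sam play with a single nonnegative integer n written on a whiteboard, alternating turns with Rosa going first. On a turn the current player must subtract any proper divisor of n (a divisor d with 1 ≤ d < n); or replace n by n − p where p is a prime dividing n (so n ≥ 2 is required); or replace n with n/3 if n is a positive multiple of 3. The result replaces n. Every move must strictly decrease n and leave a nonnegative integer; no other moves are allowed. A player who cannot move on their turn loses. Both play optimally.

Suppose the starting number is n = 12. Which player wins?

Rosa wins.

Use the standard recursion: the mover loses at a terminal position; elsewhere, the mover wins exactly when some move hands the opponent an L position.
n=0: no move → L
n=1: no move → L
n=2: →0(L), so W
n=3: →0(L), so W
n=4: →2(W), 3(W) — all W, so L
n=5: →0(L), so W
n=6: →4(L), so W
n=7: →0(L), so W
n=8: →4(L), so W
n=9: →3(W), 6(W), 8(W) — all W, so L
n=10: →9(L), so W
n=11: →0(L), so W
n=12: →4(L), so W
From 12 Rosa can move to 4, reaching an L position.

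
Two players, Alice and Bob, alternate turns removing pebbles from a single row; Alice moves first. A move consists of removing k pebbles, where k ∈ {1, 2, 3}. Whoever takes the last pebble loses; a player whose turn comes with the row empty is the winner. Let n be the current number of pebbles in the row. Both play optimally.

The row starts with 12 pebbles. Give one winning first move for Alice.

Positions with no move are W. A position that does have a move is losing for the player to move precisely when every available move leads to a winning position for the opponent. Fill in the labels:
n=0: no move; the opponent has just taken the last pebble and therefore loses → W
n=1: L (sole option 0(W) is W)
n=2: W (go to 1, an L position)
n=3: W (go to 1, an L position)
n=4: W (go to 1, an L position)
n=5: L (options 4(W), 3(W), 2(W) are all W)
n=6: W (go to 5, an L position)
n=7: W (go to 5, an L position)
n=8: W (go to 5, an L position)
n=9: L (options 8(W), 7(W), 6(W) are all W)
n=10: W (go to 9, an L position)
n=11: W (go to 9, an L position)
n=12: W (go to 9, an L position)
From 12, the L positions reachable in one move are: 9.

Remove 3, leaving 9.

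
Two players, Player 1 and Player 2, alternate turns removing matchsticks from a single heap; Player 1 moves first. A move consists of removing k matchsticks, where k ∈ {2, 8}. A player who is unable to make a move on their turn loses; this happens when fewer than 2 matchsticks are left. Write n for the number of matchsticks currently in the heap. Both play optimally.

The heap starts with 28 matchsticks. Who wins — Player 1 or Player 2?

Player 1 wins.

Positions with no move are L. A position that does have a move is losing for the player to move precisely when every available move leads to a winning position for the opponent. Fill in the labels:
n=0: no move → L
n=1: no move → L
n=2: W (go to 0, an L position)
n=3: W (go to 1, an L position)
n=4: L (sole option 2(W) is W)
n=5: L (sole option 3(W) is W)
n=6: W (go to 4, an L position)
n=7: W (go to 5, an L position)
n=8: W (go to 0, an L position)
n=9: W (go to 1, an L position)
n=10: L (options 8(W), 2(W) are all W)
n=11: L (options 9(W), 3(W) are all W)
n=12: W (go to 10, an L position)
n=13: W (go to 11, an L position)
n=14: L (options 12(W), 6(W) are all W)
n=15: L (options 13(W), 7(W) are all W)
n=16: W (go to 14, an L position)
n=17: W (go to 15, an L position)
n=18: W (go to 10, an L position)
n=19: W (go to 11, an L position)
n=20: L (options 18(W), 12(W) are all W)
n=21: L (options 19(W), 13(W) are all W)
n=22: W (go to 20, an L position)
n=23: W (go to 21, an L position)
n=24: L (options 22(W), 16(W) are all W)
n=25: L (options 23(W), 17(W) are all W)
n=26: W (go to 24, an L position)
n=27: W (go to 25, an L position)
n=28: W (go to 20, an L position)
The starting position 28 is W: Player 1 should remove 8, leaving 20, handing over an L position.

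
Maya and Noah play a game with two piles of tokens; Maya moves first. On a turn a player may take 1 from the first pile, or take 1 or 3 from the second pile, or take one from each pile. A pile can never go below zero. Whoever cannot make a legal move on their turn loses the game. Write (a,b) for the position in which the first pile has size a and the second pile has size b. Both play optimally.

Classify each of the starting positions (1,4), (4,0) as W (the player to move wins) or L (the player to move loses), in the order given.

(1,4): W, (4,0): L

Classify positions by backward induction: terminal positions (no move available) are L. From any other position, the mover wins iff some move reaches an L.
No move ever increases a pile, so every position that can arise here has a ≤ 4 and b ≤ 4; it is enough to label the cells with 0 ≤ a ≤ 4 and 0 ≤ b ≤ 4.
Every move lowers a or b (never raises either), so fill the grid row by row in increasing a, and left to right within a row: each cell's successors are then already labelled.
      b=0  b=1  b=2  b=3  b=4
a=0:    L    W    L    W    L
a=1:    W    W    W    W    W
a=2:    L    W    L    W    L
a=3:    W    W    W    W    W
a=4:    L    W    L    W    L
Cells with no legal move (terminal, hence L): (0,0).
The remaining L cells, each justified by listing all of its moves:
(0,2): L (sole option (0,1)(W) is W)
(0,4): L (options (0,3)(W), (0,1)(W) are all W)
(2,0): L (sole option (1,0)(W) is W)
(2,2): L (options (1,2)(W), (2,1)(W), (1,1)(W) are all W)
(2,4): L (options (1,4)(W), (2,3)(W), (2,1)(W), (1,3)(W) are all W)
(4,0): L (sole option (3,0)(W) is W)
(4,2): L (options (3,2)(W), (4,1)(W), (3,1)(W) are all W)
(4,4): L (options (3,4)(W), (4,3)(W), (4,1)(W), (3,3)(W) are all W)
Every other cell has at least one move into one of the L cells above, so it is W.
(1,4): the move to (0,4) reaches an L cell, so W
(4,0): one of the L cells justified above, so L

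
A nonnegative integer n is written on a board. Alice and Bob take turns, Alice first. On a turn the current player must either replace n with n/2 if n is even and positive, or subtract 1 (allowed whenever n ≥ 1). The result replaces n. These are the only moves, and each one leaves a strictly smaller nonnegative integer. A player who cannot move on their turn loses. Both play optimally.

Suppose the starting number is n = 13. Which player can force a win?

Bob wins.

Positions with no move are L. A position that does have a move is losing for the player to move precisely when every available move leads to a winning position for the opponent. Fill in the labels:
n=0: no move → L
n=1: W (go to 0, an L position)
n=2: L (sole option 1(W) is W)
n=3: W (go to 2, an L position)
n=4: W (go to 2, an L position)
n=5: L (sole option 4(W) is W)
n=6: W (go to 5, an L position)
n=7: L (sole option 6(W) is W)
n=8: W (go to 7, an L position)
n=9: L (sole option 8(W) is W)
n=10: W (go to 5, an L position)
n=11: L (sole option 10(W) is W)
n=12: W (go to 11, an L position)
n=13: L (sole option 12(W) is W)
Every move from 13 reaches a W position, so the mover loses.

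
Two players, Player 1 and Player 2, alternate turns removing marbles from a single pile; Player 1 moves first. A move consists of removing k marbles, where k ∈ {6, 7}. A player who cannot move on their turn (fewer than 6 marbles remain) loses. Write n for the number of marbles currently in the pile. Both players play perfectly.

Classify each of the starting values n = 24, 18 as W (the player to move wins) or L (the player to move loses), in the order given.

24: W, 18: L

Build the W/L table. Terminal = L. A non-terminal position is W if it has a move to some L; otherwise it is L.
n=0: no move → L
n=1: no move → L
n=2: no move → L
n=3: no move → L
n=4: no move → L
n=5: no move → L
n=6: →0(L), so W
n=7: →1(L), so W
n=8: →2(L), so W
n=9: →3(L), so W
n=10: →4(L), so W
n=11: →5(L), so W
n=12: →5(L), so W
n=13: →7(W), 6(W) — all W, so L
n=14: →8(W), 7(W) — all W, so L
n=15: →9(W), 8(W) — all W, so L
n=16: →10(W), 9(W) — all W, so L
n=17: →11(W), 10(W) — all W, so L
n=18: →12(W), 11(W) — all W, so L
n=19: →13(L), so W
n=20: →14(L), so W
n=21: →15(L), so W
n=22: →16(L), so W
n=23: →17(L), so W
n=24: →18(L), so W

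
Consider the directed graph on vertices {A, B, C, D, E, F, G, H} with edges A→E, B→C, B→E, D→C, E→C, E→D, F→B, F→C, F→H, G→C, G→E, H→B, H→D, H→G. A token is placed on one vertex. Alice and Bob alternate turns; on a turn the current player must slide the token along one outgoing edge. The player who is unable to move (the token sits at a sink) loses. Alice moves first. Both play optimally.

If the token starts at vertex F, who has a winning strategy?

Alice wins.

Build the W/L table. Terminal = L. A non-terminal position is W if it has a move to some L; otherwise it is L.
Every edge goes from a vertex to one that appears earlier in the order C, D, E, B, G, H, F, A, so processing vertices in that order labels each vertex after all of its successors.
C: no outgoing edge → L
D: reaches L-position C → W
E: reaches L-position C → W
B: reaches L-position C → W
G: reaches L-position C → W
H: only reaches G(W), B(W), D(W), all W → L
F: reaches L-position H → W
A: only reaches E(W), which is W → L
The starting position F is W: Alice should move to H, handing over an L position.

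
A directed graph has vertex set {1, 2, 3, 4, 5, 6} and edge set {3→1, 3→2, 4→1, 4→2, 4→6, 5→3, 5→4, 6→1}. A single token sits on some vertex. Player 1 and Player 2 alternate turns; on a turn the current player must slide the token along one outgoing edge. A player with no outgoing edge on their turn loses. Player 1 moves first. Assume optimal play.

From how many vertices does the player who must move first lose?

Work bottom-up. With no move the player to move loses. Otherwise the position is W if at least one move leads to an L position for the opponent, and L if every move leads to a W.
Every edge goes from a vertex to one that appears earlier in the order 2, 1, 6, 3, 4, 5, so processing vertices in that order labels each vertex after all of its successors.
2: no outgoing edge → L
1: no outgoing edge → L
6: →1(L), so W
3: →1(L), so W
4: →1(L), so W
5: →4(W), 3(W) — all W, so L
The L vertices are 1, 2, 5; that is 3 in all.

3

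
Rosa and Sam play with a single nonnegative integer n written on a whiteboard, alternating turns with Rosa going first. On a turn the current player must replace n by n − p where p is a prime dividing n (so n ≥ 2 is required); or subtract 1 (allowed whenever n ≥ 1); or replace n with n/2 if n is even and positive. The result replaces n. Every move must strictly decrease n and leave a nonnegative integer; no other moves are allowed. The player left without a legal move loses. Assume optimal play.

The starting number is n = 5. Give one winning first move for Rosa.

Move to 0.

Classify positions by backward induction: terminal positions (no move available) are L. From any other position, the mover wins iff some move reaches an L.
n=0: no move → L
n=1: can move to 0, which is L ⇒ W
n=2: can move to 0, which is L ⇒ W
n=3: can move to 0, which is L ⇒ W
n=4: moves to 2(W), 3(W); every one is W ⇒ L
n=5: can move to 0, which is L ⇒ W
From 5, the L positions reachable in one move are: 0, 4. Any move reaching one of these is winning.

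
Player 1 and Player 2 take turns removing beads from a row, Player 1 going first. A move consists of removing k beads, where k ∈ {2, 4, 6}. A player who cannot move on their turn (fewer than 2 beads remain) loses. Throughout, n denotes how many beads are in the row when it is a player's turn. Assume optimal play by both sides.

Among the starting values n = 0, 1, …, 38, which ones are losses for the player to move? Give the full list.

0, 1, 8, 9, 16, 17, 24, 25, 32, 33

Use the standard recursion: the mover loses at a terminal position; elsewhere, the mover wins exactly when some move hands the opponent an L position.
n=0: no move → L
n=1: no move → L
n=2: W (go to 0, an L position)
n=3: W (go to 1, an L position)
n=4: W (go to 0, an L position)
n=5: W (go to 1, an L position)
n=6: W (go to 0, an L position)
n=7: W (go to 1, an L position)
n=8: L (options 6(W), 4(W), 2(W) are all W)
n=9: L (options 7(W), 5(W), 3(W) are all W)
n=10: W (go to 8, an L position)
n=11: W (go to 9, an L position)
n=12: W (go to 8, an L position)
n=13: W (go to 9, an L position)
n=14: W (go to 8, an L position)
n=15: W (go to 9, an L position)
n=16: L (options 14(W), 12(W), 10(W) are all W)
n=17: L (options 15(W), 13(W), 11(W) are all W)
n=18: W (go to 16, an L position)
n=19: W (go to 17, an L position)
n=20: W (go to 16, an L position)
n=21: W (go to 17, an L position)
n=22: W (go to 16, an L position)
n=23: W (go to 17, an L position)
n=24: L (options 22(W), 20(W), 18(W) are all W)
n=25: L (options 23(W), 21(W), 19(W) are all W)
n=26: W (go to 24, an L position)
n=27: W (go to 25, an L position)
n=28: W (go to 24, an L position)
n=29: W (go to 25, an L position)
n=30: W (go to 24, an L position)
n=31: W (go to 25, an L position)
n=32: L (options 30(W), 28(W), 26(W) are all W)
n=33: L (options 31(W), 29(W), 27(W) are all W)
n=34: W (go to 32, an L position)
n=35: W (go to 33, an L position)
n=36: W (go to 32, an L position)
n=37: W (go to 33, an L position)
n=38: W (go to 32, an L position)
The losing starting values of n are exactly the entries labelled L in this table (10 of them).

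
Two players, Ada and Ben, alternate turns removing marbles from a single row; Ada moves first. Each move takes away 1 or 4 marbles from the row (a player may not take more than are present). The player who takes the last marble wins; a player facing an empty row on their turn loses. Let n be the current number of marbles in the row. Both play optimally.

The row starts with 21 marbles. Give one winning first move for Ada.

Remove 1, leaving 20.

Work bottom-up. With no move the player to move loses. Otherwise the position is W if at least one move leads to an L position for the opponent, and L if every move leads to a W.
n=0: no move → L
n=1: →0(L), so W
n=2: →1(W) only, which is W, so L
n=3: →2(L), so W
n=4: →0(L), so W
n=5: →4(W), 1(W) — all W, so L
n=6: →5(L), so W
n=7: →6(W), 3(W) — all W, so L
n=8: →7(L), so W
n=9: →5(L), so W
n=10: →9(W), 6(W) — all W, so L
n=11: →10(L), so W
n=12: →11(W), 8(W) — all W, so L
n=13: →12(L), so W
n=14: →10(L), so W
n=15: →14(W), 11(W) — all W, so L
n=16: →15(L), so W
n=17: →16(W), 13(W) — all W, so L
n=18: →17(L), so W
n=19: →15(L), so W
n=20: →19(W), 16(W) — all W, so L
n=21: →20(L), so W
From 21, the L positions reachable in one move are: 20, 17. Any move reaching one of these is winning.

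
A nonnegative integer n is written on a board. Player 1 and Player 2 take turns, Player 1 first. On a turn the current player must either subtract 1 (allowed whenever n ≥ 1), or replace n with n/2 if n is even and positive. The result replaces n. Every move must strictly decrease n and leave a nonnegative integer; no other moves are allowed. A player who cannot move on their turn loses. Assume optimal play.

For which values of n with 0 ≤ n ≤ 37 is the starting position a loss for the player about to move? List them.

Build the W/L table. Terminal = L. A non-terminal position is W if it has a move to some L; otherwise it is L.
n=0: no move → L
n=1: reaches L-position 0 → W
n=2: only reaches 1(W), which is W → L
n=3: reaches L-position 2 → W
n=4: reaches L-position 2 → W
n=5: only reaches 4(W), which is W → L
n=6: reaches L-position 5 → W
n=7: only reaches 6(W), which is W → L
n=8: reaches L-position 7 → W
n=9: only reaches 8(W), which is W → L
n=10: reaches L-position 5 → W
n=11: only reaches 10(W), which is W → L
n=12: reaches L-position 11 → W
n=13: only reaches 12(W), which is W → L
n=14: reaches L-position 7 → W
n=15: only reaches 14(W), which is W → L
n=16: reaches L-position 15 → W
n=17: only reaches 16(W), which is W → L
n=18: reaches L-position 9 → W
n=19: only reaches 18(W), which is W → L
n=20: reaches L-position 19 → W
n=21: only reaches 20(W), which is W → L
n=22: reaches L-position 11 → W
n=23: only reaches 22(W), which is W → L
n=24: reaches L-position 23 → W
n=25: only reaches 24(W), which is W → L
n=26: reaches L-position 13 → W
n=27: only reaches 26(W), which is W → L
n=28: reaches L-position 27 → W
n=29: only reaches 28(W), which is W → L
n=30: reaches L-position 15 → W
n=31: only reaches 30(W), which is W → L
n=32: reaches L-position 31 → W
n=33: only reaches 32(W), which is W → L
n=34: reaches L-position 17 → W
n=35: only reaches 34(W), which is W → L
n=36: reaches L-position 35 → W
n=37: only reaches 36(W), which is W → L
Reading off the rows marked L gives the requested list; there are 19 such values of n.

0, 2, 5, 7, 9, 11, 13, 15, 17, 19, 21, 23, 25, 27, 29, 31, 33, 35, 37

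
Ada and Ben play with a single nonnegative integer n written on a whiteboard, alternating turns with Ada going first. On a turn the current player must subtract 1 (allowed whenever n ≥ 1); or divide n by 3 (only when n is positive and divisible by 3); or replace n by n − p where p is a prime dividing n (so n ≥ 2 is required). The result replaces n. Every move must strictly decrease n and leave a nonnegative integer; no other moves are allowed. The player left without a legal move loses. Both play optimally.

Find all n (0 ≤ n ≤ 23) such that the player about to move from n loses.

Work bottom-up. With no move the player to move loses. Otherwise the position is W if at least one move leads to an L position for the opponent, and L if every move leads to a W.
n=0: no move → L
n=1: reaches L-position 0 → W
n=2: reaches L-position 0 → W
n=3: reaches L-position 0 → W
n=4: only reaches 2(W), 3(W), all W → L
n=5: reaches L-position 0 → W
n=6: reaches L-position 4 → W
n=7: reaches L-position 0 → W
n=8: only reaches 6(W), 7(W), all W → L
n=9: reaches L-position 8 → W
n=10: reaches L-position 8 → W
n=11: reaches L-position 0 → W
n=12: reaches L-position 4 → W
n=13: reaches L-position 0 → W
n=14: only reaches 7(W), 12(W), 13(W), all W → L
n=15: reaches L-position 14 → W
n=16: reaches L-position 14 → W
n=17: reaches L-position 0 → W
n=18: only reaches 6(W), 15(W), 16(W), 17(W), all W → L
n=19: reaches L-position 0 → W
n=20: reaches L-position 18 → W
n=21: reaches L-position 14 → W
n=22: only reaches 11(W), 20(W), 21(W), all W → L
n=23: reaches L-position 0 → W
The losing starting values of n are exactly the entries labelled L in this table (6 of them).

0, 4, 8, 14, 18, 22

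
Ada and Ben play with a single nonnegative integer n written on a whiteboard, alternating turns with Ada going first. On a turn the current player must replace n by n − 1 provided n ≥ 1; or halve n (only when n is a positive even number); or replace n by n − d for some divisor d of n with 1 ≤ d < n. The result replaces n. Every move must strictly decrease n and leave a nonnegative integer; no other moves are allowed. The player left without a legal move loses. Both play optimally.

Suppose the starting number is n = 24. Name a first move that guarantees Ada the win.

Move to 21.

Compute win/loss labels from the base case upward. A position with no move is L. Any other position is W if it can reach an L in one move, else L.
n=0: no move → L
n=1: W (go to 0, an L position)
n=2: L (sole option 1(W) is W)
n=3: W (go to 2, an L position)
n=4: W (go to 2, an L position)
n=5: L (sole option 4(W) is W)
n=6: W (go to 5, an L position)
n=7: L (sole option 6(W) is W)
n=8: W (go to 7, an L position)
n=9: L (options 6(W), 8(W) are all W)
n=10: W (go to 5, an L position)
n=11: L (sole option 10(W) is W)
n=12: W (go to 9, an L position)
n=13: L (sole option 12(W) is W)
n=14: W (go to 7, an L position)
n=15: L (options 10(W), 12(W), 14(W) are all W)
n=16: W (go to 15, an L position)
n=17: L (sole option 16(W) is W)
n=18: W (go to 9, an L position)
n=19: L (sole option 18(W) is W)
n=20: W (go to 15, an L position)
n=21: L (options 14(W), 18(W), 20(W) are all W)
n=22: W (go to 11, an L position)
n=23: L (sole option 22(W) is W)
n=24: W (go to 21, an L position)
From 24, the L positions reachable in one move are: 21, 23. Any move reaching one of these is winning.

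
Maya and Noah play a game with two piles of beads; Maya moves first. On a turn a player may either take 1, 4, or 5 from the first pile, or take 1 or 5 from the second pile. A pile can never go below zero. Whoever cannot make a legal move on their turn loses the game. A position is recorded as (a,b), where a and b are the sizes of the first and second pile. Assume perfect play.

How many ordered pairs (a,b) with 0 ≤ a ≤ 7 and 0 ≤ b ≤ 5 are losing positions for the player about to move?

Use the standard recursion: the mover loses at a terminal position; elsewhere, the mover wins exactly when some move hands the opponent an L position.
Every move lowers a or b (never raises either), so fill the grid row by row in increasing a, and left to right within a row: each cell's successors are then already labelled.
      b=0  b=1  b=2  b=3  b=4  b=5
a=0:    L    W    L    W    L    W
a=1:    W    L    W    L    W    L
a=2:    L    W    L    W    L    W
a=3:    W    L    W    L    W    L
a=4:    W    W    W    W    W    W
a=5:    W    W    W    W    W    W
a=6:    W    W    W    W    W    W
a=7:    W    W    W    W    W    W
Cells with no legal move (terminal, hence L): (0,0).
The remaining L cells, each justified by listing all of its moves:
(0,2): →(0,1)(W) only, which is W, so L
(0,4): →(0,3)(W) only, which is W, so L
(1,1): →(0,1)(W), (1,0)(W) — all W, so L
(1,3): →(0,3)(W), (1,2)(W) — all W, so L
(1,5): →(0,5)(W), (1,4)(W), (1,0)(W) — all W, so L
(2,0): →(1,0)(W) only, which is W, so L
(2,2): →(1,2)(W), (2,1)(W) — all W, so L
(2,4): →(1,4)(W), (2,3)(W) — all W, so L
(3,1): →(2,1)(W), (3,0)(W) — all W, so L
(3,3): →(2,3)(W), (3,2)(W) — all W, so L
(3,5): →(2,5)(W), (3,4)(W), (3,0)(W) — all W, so L
Every other cell has at least one move into one of the L cells above, so it is W.
L cells per row: a=0: 3, a=1: 3, a=2: 3, a=3: 3, a=4: 0, a=5: 0, a=6: 0, a=7: 0; total 12.

12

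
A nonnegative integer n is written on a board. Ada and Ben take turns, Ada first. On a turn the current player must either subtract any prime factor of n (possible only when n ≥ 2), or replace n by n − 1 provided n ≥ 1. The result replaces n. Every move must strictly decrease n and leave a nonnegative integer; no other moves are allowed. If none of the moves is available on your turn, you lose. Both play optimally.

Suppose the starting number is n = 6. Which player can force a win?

Label each position W (a win for the player to move) or L (a loss). A position with no legal move is L; any other position is W exactly when some move reaches an L, and L when every move reaches a W.
n=0: no move → L
n=1: W (go to 0, an L position)
n=2: W (go to 0, an L position)
n=3: W (go to 0, an L position)
n=4: L (options 2(W), 3(W) are all W)
n=5: W (go to 0, an L position)
n=6: W (go to 4, an L position)
From 6 Ada can move to 4, reaching an L position.

Ada wins.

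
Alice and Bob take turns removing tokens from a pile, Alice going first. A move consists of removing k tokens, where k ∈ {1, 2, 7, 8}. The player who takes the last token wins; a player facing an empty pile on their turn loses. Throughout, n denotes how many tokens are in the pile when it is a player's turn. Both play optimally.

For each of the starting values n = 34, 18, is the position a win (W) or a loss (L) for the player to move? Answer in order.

Build the W/L table. Terminal = L. A non-terminal position is W if it has a move to some L; otherwise it is L.
n=0: no move → L
n=1: W (go to 0, an L position)
n=2: W (go to 0, an L position)
n=3: L (options 2(W), 1(W) are all W)
n=4: W (go to 3, an L position)
n=5: W (go to 3, an L position)
n=6: L (options 5(W), 4(W) are all W)
n=7: W (go to 6, an L position)
n=8: W (go to 6, an L position)
n=9: L (options 8(W), 7(W), 2(W), 1(W) are all W)
n=10: W (go to 9, an L position)
n=11: W (go to 9, an L position)
n=12: L (options 11(W), 10(W), 5(W), 4(W) are all W)
n=13: W (go to 12, an L position)
n=14: W (go to 12, an L position)
n=15: L (options 14(W), 13(W), 8(W), 7(W) are all W)
n=16: W (go to 15, an L position)
n=17: W (go to 15, an L position)
n=18: L (options 17(W), 16(W), 11(W), 10(W) are all W)
n=19: W (go to 18, an L position)
n=20: W (go to 18, an L position)
n=21: L (options 20(W), 19(W), 14(W), 13(W) are all W)
n=22: W (go to 21, an L position)
n=23: W (go to 21, an L position)
n=24: L (options 23(W), 22(W), 17(W), 16(W) are all W)
n=25: W (go to 24, an L position)
n=26: W (go to 24, an L position)
n=27: L (options 26(W), 25(W), 20(W), 19(W) are all W)
n=28: W (go to 27, an L position)
n=29: W (go to 27, an L position)
n=30: L (options 29(W), 28(W), 23(W), 22(W) are all W)
n=31: W (go to 30, an L position)
n=32: W (go to 30, an L position)
n=33: L (options 32(W), 31(W), 26(W), 25(W) are all W)
n=34: W (go to 33, an L position)

34: W, 18: L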